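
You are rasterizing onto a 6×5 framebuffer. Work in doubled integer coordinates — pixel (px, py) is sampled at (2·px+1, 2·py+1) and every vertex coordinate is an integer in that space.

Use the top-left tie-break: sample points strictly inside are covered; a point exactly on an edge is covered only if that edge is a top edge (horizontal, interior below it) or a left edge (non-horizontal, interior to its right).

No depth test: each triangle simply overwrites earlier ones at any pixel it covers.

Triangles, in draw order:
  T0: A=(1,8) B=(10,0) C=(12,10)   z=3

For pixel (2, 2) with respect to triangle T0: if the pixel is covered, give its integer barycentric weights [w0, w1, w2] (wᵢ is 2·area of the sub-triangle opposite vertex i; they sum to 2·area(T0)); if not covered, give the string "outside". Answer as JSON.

T0:
  2·area = 106
  edge (1, 8)→(10, 0): d=(9,-8) top-left  bias=+0
  edge (10, 0)→(12, 10): d=(2,10) right/bottom  bias=-1
  edge (12, 10)→(1, 8): d=(-11,-2) top-left  bias=+0
    (4,0)@(9, 1): e=[1,12,93] → █
    (5,0)@(11, 1): e=[17,-8,97] → ·
    (3,1)@(7, 3): e=[3,36,67] → █
    (5,1)@(11, 3): e=[35,-4,75] → ·
    (2,2)@(5, 5): e=[5,60,41] → █
    (5,2)@(11, 5): e=[53,0,53] → ·  [on edge]
    (1,3)@(3, 7): e=[7,84,15] → █
    (5,3)@(11, 7): e=[71,4,31] → █
    (1,4)@(3, 9): e=[25,88,-7] → ·
    (2,4)@(5, 9): e=[41,68,-3] → ·
    (3,4)@(7, 9): e=[57,48,1] → █
  covered (14 px):
    · · · · █ ·
    · · · █ █ ·
    · · █ █ █ ·
    · █ █ █ █ █
    · · · █ █ █

Answer: [60,41,5]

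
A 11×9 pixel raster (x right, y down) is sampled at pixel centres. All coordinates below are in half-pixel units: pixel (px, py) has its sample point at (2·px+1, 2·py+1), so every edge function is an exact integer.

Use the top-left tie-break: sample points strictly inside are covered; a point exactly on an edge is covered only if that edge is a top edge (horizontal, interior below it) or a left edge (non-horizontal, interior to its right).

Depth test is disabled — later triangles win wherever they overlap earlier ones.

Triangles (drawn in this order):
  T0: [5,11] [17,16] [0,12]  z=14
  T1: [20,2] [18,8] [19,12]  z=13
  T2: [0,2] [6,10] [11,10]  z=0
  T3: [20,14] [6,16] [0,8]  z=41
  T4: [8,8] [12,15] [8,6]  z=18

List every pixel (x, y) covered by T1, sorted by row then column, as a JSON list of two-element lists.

T0:
  2·area = 37
  edge (5, 11)→(17, 16): d=(12,5) right/bottom  bias=-1
  edge (17, 16)→(0, 12): d=(-17,-4) top-left  bias=+0
  edge (0, 12)→(5, 11): d=(5,-1) top-left  bias=+0
    (7,4)@(15, 9): e=[-74,111,0] → ·  [on edge]
    (2,5)@(5, 11): e=[0,37,0] → ·  [on edge]
    (2,6)@(5, 13): e=[24,3,10] → #
    (3,6)@(7, 13): e=[14,11,12] → #
    (4,6)@(9, 13): e=[4,19,14] → #
    (5,6)@(11, 13): e=[-6,27,16] → ·
    (2,7)@(5, 15): e=[48,-31,20] → ·
    (3,7)@(7, 15): e=[38,-23,22] → ·
    (4,7)@(9, 15): e=[28,-15,24] → ·
    (6,7)@(13, 15): e=[8,1,28] → #
    (7,7)@(15, 15): e=[-2,9,30] → ·
    (6,8)@(13, 17): e=[32,-33,38] → ·
  covered (4 px):
    · · · · · · · · · · ·
    · · · · · · · · · · ·
    · · · · · · · · · · ·
    · · · · · · · · · · ·
    · · · · · · · · · · ·
    · · · · · · · · · · ·
    · · # # # · · · · · ·
    · · · · · · # · · · ·
    · · · · · · · · · · ·
T1:
  2·area = 14  (B↔C swapped to make it positive)
  edge (20, 2)→(19, 12): d=(-1,10) right/bottom  bias=-1
  edge (19, 12)→(18, 8): d=(-1,-4) top-left  bias=+0
  edge (18, 8)→(20, 2): d=(2,-6) top-left  bias=+0
    (9,2)@(19, 5): e=[7,7,0] → #  [on edge]
    (10,2)@(21, 5): e=[-13,15,12] → ·
    (9,3)@(19, 7): e=[5,5,4] → #
    (10,3)@(21, 7): e=[-15,13,16] → ·
    (9,4)@(19, 9): e=[3,3,8] → #
    (10,4)@(21, 9): e=[-17,11,20] → ·
    (8,5)@(17, 11): e=[21,-7,0] → ·  [on edge]
    (9,5)@(19, 11): e=[1,1,12] → #
    (10,5)@(21, 11): e=[-19,9,24] → ·
    (9,6)@(19, 13): e=[-1,-1,16] → ·
    (7,8)@(15, 17): e=[35,-21,0] → ·  [on edge]
  covered (4 px):
    · · · · · · · · · · ·
    · · · · · · · · · · ·
    · · · · · · · · · # ·
    · · · · · · · · · # ·
    · · · · · · · · · # ·
    · · · · · · · · · # ·
    · · · · · · · · · · ·
    · · · · · · · · · · ·
    · · · · · · · · · · ·
T2:
  2·area = 40  (B↔C swapped to make it positive)
  edge (0, 2)→(11, 10): d=(11,8) right/bottom  bias=-1
  edge (11, 10)→(6, 10): d=(-5,0) right/bottom  bias=-1
  edge (6, 10)→(0, 2): d=(-6,-8) top-left  bias=+0
    (0,1)@(1, 3): e=[3,35,2] → #
    (1,1)@(3, 3): e=[-13,35,18] → ·
    (0,2)@(1, 5): e=[25,25,-10] → ·
    (1,2)@(3, 5): e=[9,25,6] → #
    (2,2)@(5, 5): e=[-7,25,22] → ·
    (1,3)@(3, 7): e=[31,15,-6] → ·
    (2,3)@(5, 7): e=[15,15,10] → #
    (3,3)@(7, 7): e=[-1,15,26] → ·
    (2,4)@(5, 9): e=[37,5,-2] → ·
    (3,4)@(7, 9): e=[21,5,14] → #
    (4,4)@(9, 9): e=[5,5,30] → #
    (5,4)@(11, 9): e=[-11,5,46] → ·
  covered (5 px):
    · · · · · · · · · · ·
    # · · · · · · · · · ·
    · # · · · · · · · · ·
    · · # · · · · · · · ·
    · · · # # · · · · · ·
    · · · · · · · · · · ·
    · · · · · · · · · · ·
    · · · · · · · · · · ·
    · · · · · · · · · · ·
T3:
  2·area = 124
  edge (20, 14)→(6, 16): d=(-14,2) right/bottom  bias=-1
  edge (6, 16)→(0, 8): d=(-6,-8) top-left  bias=+0
  edge (0, 8)→(20, 14): d=(20,6) right/bottom  bias=-1
    (0,4)@(1, 9): e=[108,2,14] → #
    (1,4)@(3, 9): e=[104,18,2] → #
    (2,4)@(5, 9): e=[100,34,-10] → ·
    (0,5)@(1, 11): e=[80,-10,54] → ·
    (1,5)@(3, 11): e=[76,6,42] → #
    (2,5)@(5, 11): e=[72,22,30] → #
    (3,5)@(7, 11): e=[68,38,18] → #
    (4,5)@(9, 11): e=[64,54,6] → #
    (5,5)@(11, 11): e=[60,70,-6] → ·
    (1,6)@(3, 13): e=[48,-6,82] → ·
    (2,6)@(5, 13): e=[44,10,70] → #
    (5,6)@(11, 13): e=[32,58,34] → #
    (6,7)@(13, 15): e=[0,62,62] → ·  [on edge]
  covered (15 px):
    · · · · · · · · · · ·
    · · · · · · · · · · ·
    · · · · · · · · · · ·
    · · · · · · · · · · ·
    # # · · · · · · · · ·
    · # # # # · · · · · ·
    · · # # # # # # · · ·
    · · · # # # · · · · ·
    · · · · · · · · · · ·
T4:
  2·area = 8  (B↔C swapped to make it positive)
  edge (8, 8)→(8, 6): d=(0,-2) top-left  bias=+0
  edge (8, 6)→(12, 15): d=(4,9) right/bottom  bias=-1
  edge (12, 15)→(8, 8): d=(-4,-7) top-left  bias=+0
    (4,4)@(9, 9): e=[2,3,3] → #
    (5,4)@(11, 9): e=[6,-15,17] → ·
    (4,5)@(9, 11): e=[2,11,-5] → ·
    (5,6)@(11, 13): e=[6,1,1] → #
    (6,6)@(13, 13): e=[10,-17,15] → ·
    (5,7)@(11, 15): e=[6,9,-7] → ·
  covered (2 px):
    · · · · · · · · · · ·
    · · · · · · · · · · ·
    · · · · · · · · · · ·
    · · · · · · · · · · ·
    · · · · # · · · · · ·
    · · · · · · · · · · ·
    · · · · · # · · · · ·
    · · · · · · · · · · ·
    · · · · · · · · · · ·

Answer: [[9,2],[9,3],[9,4],[9,5]]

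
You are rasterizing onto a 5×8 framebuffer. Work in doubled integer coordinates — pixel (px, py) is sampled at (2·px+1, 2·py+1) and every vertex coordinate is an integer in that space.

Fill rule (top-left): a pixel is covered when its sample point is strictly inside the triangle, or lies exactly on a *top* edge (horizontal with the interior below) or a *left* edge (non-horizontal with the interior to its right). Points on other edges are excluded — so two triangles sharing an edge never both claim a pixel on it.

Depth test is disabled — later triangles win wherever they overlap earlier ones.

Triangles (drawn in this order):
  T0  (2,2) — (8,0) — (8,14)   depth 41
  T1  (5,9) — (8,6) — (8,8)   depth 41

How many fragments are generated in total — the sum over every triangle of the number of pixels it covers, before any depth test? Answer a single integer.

T0:
  2·area = 84
  edge (2, 2)→(8, 0): d=(6,-2) top-left  bias=+0
  edge (8, 0)→(8, 14): d=(0,14) right/bottom  bias=-1
  edge (8, 14)→(2, 2): d=(-6,-12) top-left  bias=+0
    (2,0)@(5, 1): e=[0,42,42] → #  [on edge]
    (3,0)@(7, 1): e=[4,14,66] → #
    (4,0)@(9, 1): e=[8,-14,90] → ·
    (1,1)@(3, 3): e=[8,70,6] → #
    (4,1)@(9, 3): e=[20,-14,78] → ·
    (1,2)@(3, 5): e=[20,70,-6] → ·
    (2,2)@(5, 5): e=[24,42,18] → #
    (4,2)@(9, 5): e=[32,-14,66] → ·
    (2,3)@(5, 7): e=[36,42,6] → #
    (4,3)@(9, 7): e=[44,-14,54] → ·
    (2,4)@(5, 9): e=[48,42,-6] → ·
    (3,4)@(7, 9): e=[52,14,18] → #
  covered (11 px):
    · · # # ·
    · # # # ·
    · · # # ·
    · · # # ·
    · · · # ·
    · · · # ·
    · · · · ·
    · · · · ·
T1:
  2·area = 6
  edge (5, 9)→(8, 6): d=(3,-3) top-left  bias=+0
  edge (8, 6)→(8, 8): d=(0,2) right/bottom  bias=-1
  edge (8, 8)→(5, 9): d=(-3,1) right/bottom  bias=-1
    (4,2)@(9, 5): e=[0,-2,8] → ·  [on edge]
    (3,3)@(7, 7): e=[0,2,4] → #  [on edge]
    (4,3)@(9, 7): e=[6,-2,2] → ·
    (2,4)@(5, 9): e=[0,6,0] → ·  [on edge]
    (3,4)@(7, 9): e=[6,2,-2] → ·
    (1,5)@(3, 11): e=[0,10,-4] → ·  [on edge]
    (0,6)@(1, 13): e=[0,14,-8] → ·  [on edge]
  covered (1 px):
    · · · · ·
    · · · · ·
    · · · · ·
    · · · # ·
    · · · · ·
    · · · · ·
    · · · · ·
    · · · · ·

Final: 12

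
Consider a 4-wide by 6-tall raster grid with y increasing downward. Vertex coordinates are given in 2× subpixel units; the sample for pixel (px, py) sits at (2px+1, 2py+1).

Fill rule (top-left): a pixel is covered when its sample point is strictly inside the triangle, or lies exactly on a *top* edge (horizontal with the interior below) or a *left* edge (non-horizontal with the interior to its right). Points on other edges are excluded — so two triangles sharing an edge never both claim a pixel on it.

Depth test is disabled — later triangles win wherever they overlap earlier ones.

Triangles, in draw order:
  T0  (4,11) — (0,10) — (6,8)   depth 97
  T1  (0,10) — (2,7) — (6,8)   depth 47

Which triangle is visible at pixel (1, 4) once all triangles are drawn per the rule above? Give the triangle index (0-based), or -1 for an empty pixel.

T0:
  2·area = 14
  edge (4, 11)→(0, 10): d=(-4,-1) top-left  bias=+0
  edge (0, 10)→(6, 8): d=(6,-2) top-left  bias=+0
  edge (6, 8)→(4, 11): d=(-2,3) right/bottom  bias=-1
    (1,4)@(3, 9): e=[7,0,7] → #  [on edge]
    (2,4)@(5, 9): e=[9,4,1] → #
    (3,4)@(7, 9): e=[11,8,-5] → ·
    (1,5)@(3, 11): e=[-1,12,3] → ·
    (2,5)@(5, 11): e=[1,16,-3] → ·
  covered (2 px):
    · · · ·
    · · · ·
    · · · ·
    · · · ·
    · # # ·
    · · · ·
T1:
  2·area = 14
  edge (0, 10)→(2, 7): d=(2,-3) top-left  bias=+0
  edge (2, 7)→(6, 8): d=(4,1) right/bottom  bias=-1
  edge (6, 8)→(0, 10): d=(-6,2) right/bottom  bias=-1
    (0,4)@(1, 9): e=[1,9,4] → #
    (1,4)@(3, 9): e=[7,7,0] → ·  [on edge]
    (0,5)@(1, 11): e=[5,17,-8] → ·
  covered (1 px):
    · · · ·
    · · · ·
    · · · ·
    · · · ·
    # · · ·
    · · · ·

Z-buffer (winner per pixel, '.' = empty):
  . . . .
  . . . .
  . . . .
  . . . .
  1 0 0 .
  . . . .

Final: 0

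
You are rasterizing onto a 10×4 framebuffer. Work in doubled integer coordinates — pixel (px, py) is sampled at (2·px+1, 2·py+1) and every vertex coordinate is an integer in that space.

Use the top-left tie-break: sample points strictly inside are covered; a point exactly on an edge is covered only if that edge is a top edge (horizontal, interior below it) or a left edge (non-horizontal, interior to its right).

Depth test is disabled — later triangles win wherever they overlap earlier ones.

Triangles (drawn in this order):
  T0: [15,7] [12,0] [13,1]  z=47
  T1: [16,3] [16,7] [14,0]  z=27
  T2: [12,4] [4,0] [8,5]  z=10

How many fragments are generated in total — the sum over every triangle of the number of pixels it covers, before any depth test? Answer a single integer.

T0:
  2·area = 4
  edge (15, 7)→(12, 0): d=(-3,-7) top-left  bias=+0
  edge (12, 0)→(13, 1): d=(1,1) right/bottom  bias=-1
  edge (13, 1)→(15, 7): d=(2,6) right/bottom  bias=-1
    (6,0)@(13, 1): e=[4,0,0] → ·  [on edge]
    (7,1)@(15, 3): e=[12,0,-8] → ·  [on edge]
    (8,2)@(17, 5): e=[20,0,-16] → ·  [on edge]
    (7,3)@(15, 7): e=[0,4,0] → ·  [on edge]
    (9,3)@(19, 7): e=[28,0,-24] → ·  [on edge]
  covered (0 px):
    · · · · · · · · · ·
    · · · · · · · · · ·
    · · · · · · · · · ·
    · · · · · · · · · ·
T1:
  2·area = 8
  edge (16, 3)→(16, 7): d=(0,4) right/bottom  bias=-1
  edge (16, 7)→(14, 0): d=(-2,-7) top-left  bias=+0
  edge (14, 0)→(16, 3): d=(2,3) right/bottom  bias=-1
    (7,1)@(15, 3): e=[4,1,3] → █
    (8,1)@(17, 3): e=[-4,15,-3] → ·
    (7,2)@(15, 5): e=[4,-3,7] → ·
  covered (1 px):
    · · · · · · · · · ·
    · · · · · · · █ · ·
    · · · · · · · · · ·
    · · · · · · · · · ·
T2:
  2·area = 24  (B↔C swapped to make it positive)
  edge (12, 4)→(8, 5): d=(-4,1) right/bottom  bias=-1
  edge (8, 5)→(4, 0): d=(-4,-5) top-left  bias=+0
  edge (4, 0)→(12, 4): d=(8,4) right/bottom  bias=-1
    (2,0)@(5, 1): e=[19,1,4] → █
    (3,0)@(7, 1): e=[17,11,-4] → ·
    (2,1)@(5, 3): e=[11,-7,20] → ·
    (3,1)@(7, 3): e=[9,3,12] → █
    (4,1)@(9, 3): e=[7,13,4] → █
    (5,1)@(11, 3): e=[5,23,-4] → ·
    (3,2)@(7, 5): e=[1,-5,28] → ·
    (4,2)@(9, 5): e=[-1,5,20] → ·
  covered (3 px):
    · · █ · · · · · · ·
    · · · █ █ · · · · ·
    · · · · · · · · · ·
    · · · · · · · · · ·

Final: 4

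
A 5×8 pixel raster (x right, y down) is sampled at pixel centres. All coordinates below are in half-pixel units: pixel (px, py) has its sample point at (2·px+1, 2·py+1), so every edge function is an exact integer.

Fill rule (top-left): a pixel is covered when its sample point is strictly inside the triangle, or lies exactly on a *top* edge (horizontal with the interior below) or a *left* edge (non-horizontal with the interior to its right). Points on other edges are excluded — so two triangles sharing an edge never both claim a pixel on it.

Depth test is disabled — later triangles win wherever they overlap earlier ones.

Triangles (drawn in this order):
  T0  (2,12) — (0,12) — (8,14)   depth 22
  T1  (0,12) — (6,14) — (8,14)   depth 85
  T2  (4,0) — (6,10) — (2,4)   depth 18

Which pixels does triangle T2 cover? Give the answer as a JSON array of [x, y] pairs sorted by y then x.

T0:
  2·area = 4  (B↔C swapped to make it positive)
  edge (2, 12)→(8, 14): d=(6,2) right/bottom  bias=-1
  edge (8, 14)→(0, 12): d=(-8,-2) top-left  bias=+0
  edge (0, 12)→(2, 12): d=(2,0) top-left  bias=+0
    (2,6)@(5, 13): e=[0,2,2] → ·  [on edge]
  covered (0 px):
    · · · · ·
    · · · · ·
    · · · · ·
    · · · · ·
    · · · · ·
    · · · · ·
    · · · · ·
    · · · · ·
T1:
  2·area = 4  (B↔C swapped to make it positive)
  edge (0, 12)→(8, 14): d=(8,2) right/bottom  bias=-1
  edge (8, 14)→(6, 14): d=(-2,0) right/bottom  bias=-1
  edge (6, 14)→(0, 12): d=(-6,-2) top-left  bias=+0
    (1,6)@(3, 13): e=[2,2,0] → █  [on edge]
    (2,6)@(5, 13): e=[-2,2,4] → ·
    (1,7)@(3, 15): e=[18,-2,-12] → ·
    (4,7)@(9, 15): e=[6,-2,0] → ·  [on edge]
  covered (1 px):
    · · · · ·
    · · · · ·
    · · · · ·
    · · · · ·
    · · · · ·
    · · · · ·
    · █ · · ·
    · · · · ·
T2:
  2·area = 28
  edge (4, 0)→(6, 10): d=(2,10) right/bottom  bias=-1
  edge (6, 10)→(2, 4): d=(-4,-6) top-left  bias=+0
  edge (2, 4)→(4, 0): d=(2,-4) top-left  bias=+0
    (1,1)@(3, 3): e=[16,10,2] → █
    (2,1)@(5, 3): e=[-4,22,10] → ·
    (1,2)@(3, 5): e=[20,2,6] → █
    (2,2)@(5, 5): e=[0,14,14] → ·  [on edge]
    (1,3)@(3, 7): e=[24,-6,10] → ·
    (2,3)@(5, 7): e=[4,6,18] → █
    (3,3)@(7, 7): e=[-16,18,26] → ·
    (2,4)@(5, 9): e=[8,-2,22] → ·
    (3,7)@(7, 15): e=[0,-14,42] → ·  [on edge]
  covered (3 px):
    · · · · ·
    · █ · · ·
    · █ · · ·
    · · █ · ·
    · · · · ·
    · · · · ·
    · · · · ·
    · · · · ·

Answer: [[1,1],[1,2],[2,3]]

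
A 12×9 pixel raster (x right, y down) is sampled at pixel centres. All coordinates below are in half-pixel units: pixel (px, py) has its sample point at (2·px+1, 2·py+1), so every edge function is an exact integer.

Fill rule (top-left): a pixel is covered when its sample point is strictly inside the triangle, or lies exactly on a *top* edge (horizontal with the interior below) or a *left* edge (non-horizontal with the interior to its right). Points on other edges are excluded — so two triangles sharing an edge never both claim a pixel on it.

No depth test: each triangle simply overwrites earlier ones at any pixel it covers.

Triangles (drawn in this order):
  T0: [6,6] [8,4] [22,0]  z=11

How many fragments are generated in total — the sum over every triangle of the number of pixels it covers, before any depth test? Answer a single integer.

T0:
  2·area = 20
  edge (6, 6)→(8, 4): d=(2,-2) top-left  bias=+0
  edge (8, 4)→(22, 0): d=(14,-4) top-left  bias=+0
  edge (22, 0)→(6, 6): d=(-16,6) right/bottom  bias=-1
    (5,0)@(11, 1): e=[0,-30,50] → ·  [on edge]
    (9,0)@(19, 1): e=[16,2,2] → █
    (10,0)@(21, 1): e=[20,10,-10] → ·
    (4,1)@(9, 3): e=[0,-10,30] → ·  [on edge]
    (6,1)@(13, 3): e=[8,6,6] → █
    (7,1)@(15, 3): e=[12,14,-6] → ·
    (9,1)@(19, 3): e=[20,30,-30] → ·
    (3,2)@(7, 5): e=[0,10,10] → █  [on edge]
    (4,2)@(9, 5): e=[4,18,-2] → ·
    (6,2)@(13, 5): e=[12,34,-26] → ·
    (2,3)@(5, 7): e=[0,30,-10] → ·  [on edge]
    (3,3)@(7, 7): e=[4,38,-22] → ·
    (1,4)@(3, 9): e=[0,50,-30] → ·  [on edge]
    (0,5)@(1, 11): e=[0,70,-50] → ·  [on edge]
  covered (3 px):
    · · · · · · · · · █ · ·
    · · · · · · █ · · · · ·
    · · · █ · · · · · · · ·
    · · · · · · · · · · · ·
    · · · · · · · · · · · ·
    · · · · · · · · · · · ·
    · · · · · · · · · · · ·
    · · · · · · · · · · · ·
    · · · · · · · · · · · ·

Final: 3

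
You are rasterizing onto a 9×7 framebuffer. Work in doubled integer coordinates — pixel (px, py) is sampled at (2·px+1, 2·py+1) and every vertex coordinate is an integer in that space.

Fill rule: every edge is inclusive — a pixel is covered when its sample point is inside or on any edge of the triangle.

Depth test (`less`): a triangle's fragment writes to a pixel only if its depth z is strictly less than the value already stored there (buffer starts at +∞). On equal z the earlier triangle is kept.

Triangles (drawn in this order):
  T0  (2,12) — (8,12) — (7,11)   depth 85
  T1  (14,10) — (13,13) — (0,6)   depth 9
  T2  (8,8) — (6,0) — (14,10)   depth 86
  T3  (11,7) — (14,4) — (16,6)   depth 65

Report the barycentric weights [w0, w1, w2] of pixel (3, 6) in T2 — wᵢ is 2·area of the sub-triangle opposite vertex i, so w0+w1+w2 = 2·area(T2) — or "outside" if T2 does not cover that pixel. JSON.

T0:
  2·area = 6  (B↔C swapped to make it positive)
  edge (2, 12)→(7, 11): d=(5,-1) inclusive
  edge (7, 11)→(8, 12): d=(1,1) inclusive
  edge (8, 12)→(2, 12): d=(-6,0) inclusive
    (0,2)@(1, 5): e=[-36,0,42] → ·  [on edge]
    (1,3)@(3, 7): e=[-24,0,30] → ·  [on edge]
    (2,4)@(5, 9): e=[-12,0,18] → ·  [on edge]
    (8,4)@(17, 9): e=[0,-12,18] → ·  [on edge]
    (3,5)@(7, 11): e=[0,0,6] → #  [on edge]
    (4,5)@(9, 11): e=[2,-2,6] → ·
    (3,6)@(7, 13): e=[10,2,-6] → ·
    (4,6)@(9, 13): e=[12,0,-6] → ·  [on edge]
  covered (1 px):
    · · · · · · · · ·
    · · · · · · · · ·
    · · · · · · · · ·
    · · · · · · · · ·
    · · · · · · · · ·
    · · · # · · · · ·
    · · · · · · · · ·
T1:
  2·area = 46
  edge (14, 10)→(13, 13): d=(-1,3) inclusive
  edge (13, 13)→(0, 6): d=(-13,-7) inclusive
  edge (0, 6)→(14, 10): d=(14,4) inclusive
    (8,0)@(17, 1): e=[0,184,-138] → ·  [on edge]
    (1,3)@(3, 7): e=[36,8,2] → #
    (2,3)@(5, 7): e=[30,22,-6] → ·
    (7,3)@(15, 7): e=[0,92,-46] → ·  [on edge]
    (1,4)@(3, 9): e=[34,-18,30] → ·
    (3,4)@(7, 9): e=[22,10,14] → #
    (4,4)@(9, 9): e=[16,24,6] → #
    (5,4)@(11, 9): e=[10,38,-2] → ·
    (3,5)@(7, 11): e=[20,-16,42] → ·
    (4,5)@(9, 11): e=[14,-2,34] → ·
    (5,5)@(11, 11): e=[8,12,26] → #
    (6,5)@(13, 11): e=[2,26,18] → #
    (6,6)@(13, 13): e=[0,0,46] → #  [on edge]
  covered (6 px):
    · · · · · · · · ·
    · · · · · · · · ·
    · · · · · · · · ·
    · # · · · · · · ·
    · · · # # · · · ·
    · · · · · # # · ·
    · · · · · · # · ·
T2:
  2·area = 44
  edge (8, 8)→(6, 0): d=(-2,-8) inclusive
  edge (6, 0)→(14, 10): d=(8,10) inclusive
  edge (14, 10)→(8, 8): d=(-6,-2) inclusive
    (3,1)@(7, 3): e=[2,14,28] → #
    (4,1)@(9, 3): e=[18,-6,32] → ·
    (3,2)@(7, 5): e=[-2,30,16] → ·
    (4,2)@(9, 5): e=[14,10,20] → #
    (5,2)@(11, 5): e=[30,-10,24] → ·
    (2,3)@(5, 7): e=[-22,66,0] → ·  [on edge]
    (4,3)@(9, 7): e=[10,26,8] → #
    (5,3)@(11, 7): e=[26,6,12] → #
    (6,3)@(13, 7): e=[42,-14,16] → ·
    (4,4)@(9, 9): e=[6,42,-4] → ·
    (5,4)@(11, 9): e=[22,22,0] → #  [on edge]
    (6,4)@(13, 9): e=[38,2,4] → #
    (8,5)@(17, 11): e=[66,-22,0] → ·  [on edge]
  covered (6 px):
    · · · · · · · · ·
    · · · # · · · · ·
    · · · · # · · · ·
    · · · · # # · · ·
    · · · · · # # · ·
    · · · · · · · · ·
    · · · · · · · · ·
T3:
  2·area = 12
  edge (11, 7)→(14, 4): d=(3,-3) inclusive
  edge (14, 4)→(16, 6): d=(2,2) inclusive
  edge (16, 6)→(11, 7): d=(-5,1) inclusive
    (5,0)@(11, 1): e=[-18,0,30] → ·  [on edge]
    (8,0)@(17, 1): e=[0,-12,24] → ·  [on edge]
    (6,1)@(13, 3): e=[-6,0,18] → ·  [on edge]
    (7,1)@(15, 3): e=[0,-4,16] → ·  [on edge]
    (6,2)@(13, 5): e=[0,4,8] → #  [on edge]
    (7,2)@(15, 5): e=[6,0,6] → #  [on edge]
    (8,2)@(17, 5): e=[12,-4,4] → ·
    (5,3)@(11, 7): e=[0,12,0] → #  [on edge]
    (6,3)@(13, 7): e=[6,8,-2] → ·
    (7,3)@(15, 7): e=[12,4,-4] → ·
    (8,3)@(17, 7): e=[18,0,-6] → ·  [on edge]
    (0,4)@(1, 9): e=[-24,36,0] → ·  [on edge]
    (4,4)@(9, 9): e=[0,20,-8] → ·  [on edge]
    (3,5)@(7, 11): e=[0,28,-16] → ·  [on edge]
    (2,6)@(5, 13): e=[0,36,-24] → ·  [on edge]
  covered (3 px):
    · · · · · · · · ·
    · · · · · · · · ·
    · · · · · · # # ·
    · · · · · # · · ·
    · · · · · · · · ·
    · · · · · · · · ·
    · · · · · · · · ·

Final: "outside"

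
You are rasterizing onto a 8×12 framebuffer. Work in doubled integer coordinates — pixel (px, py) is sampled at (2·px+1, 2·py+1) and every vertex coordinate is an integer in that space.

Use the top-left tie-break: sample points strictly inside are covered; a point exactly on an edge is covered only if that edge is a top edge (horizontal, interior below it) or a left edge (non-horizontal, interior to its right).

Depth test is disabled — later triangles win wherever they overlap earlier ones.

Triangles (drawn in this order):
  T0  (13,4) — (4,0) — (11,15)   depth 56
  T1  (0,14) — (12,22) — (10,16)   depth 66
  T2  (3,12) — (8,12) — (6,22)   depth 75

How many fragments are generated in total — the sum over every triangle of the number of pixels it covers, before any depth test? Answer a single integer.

T0:
  2·area = 107  (B↔C swapped to make it positive)
  edge (13, 4)→(11, 15): d=(-2,11) right/bottom  bias=-1
  edge (11, 15)→(4, 0): d=(-7,-15) top-left  bias=+0
  edge (4, 0)→(13, 4): d=(9,4) right/bottom  bias=-1
    (2,0)@(5, 1): e=[94,8,5] → █
    (3,0)@(7, 1): e=[72,38,-3] → ·
    (2,1)@(5, 3): e=[90,-6,23] → ·
    (3,1)@(7, 3): e=[68,24,15] → █
    (4,1)@(9, 3): e=[46,54,7] → █
    (5,1)@(11, 3): e=[24,84,-1] → ·
    (3,2)@(7, 5): e=[64,10,33] → █
    (5,2)@(11, 5): e=[20,70,17] → █
    (6,2)@(13, 5): e=[-2,100,9] → ·
    (3,3)@(7, 7): e=[60,-4,51] → ·
    (4,3)@(9, 7): e=[38,26,43] → █
    (6,3)@(13, 7): e=[-6,86,27] → ·
    (5,7)@(11, 15): e=[0,0,107] → ·  [on edge]
  covered (12 px):
    · · █ · · · · ·
    · · · █ █ · · ·
    · · · █ █ █ · ·
    · · · · █ █ · ·
    · · · · █ █ · ·
    · · · · · █ · ·
    · · · · · █ · ·
    · · · · · · · ·
    · · · · · · · ·
    · · · · · · · ·
    · · · · · · · ·
    · · · · · · · ·
T1:
  2·area = 56  (B↔C swapped to make it positive)
  edge (0, 14)→(10, 16): d=(10,2) right/bottom  bias=-1
  edge (10, 16)→(12, 22): d=(2,6) right/bottom  bias=-1
  edge (12, 22)→(0, 14): d=(-12,-8) top-left  bias=+0
    (2,0)@(5, 1): e=[-140,0,196] → ·  [on edge]
    (3,3)@(7, 7): e=[-84,0,140] → ·  [on edge]
    (4,6)@(9, 13): e=[-28,0,84] → ·  [on edge]
    (1,7)@(3, 15): e=[4,40,12] → █
    (2,7)@(5, 15): e=[0,28,28] → ·  [on edge]
    (1,8)@(3, 17): e=[24,44,-12] → ·
    (2,8)@(5, 17): e=[20,32,4] → █
    (3,8)@(7, 17): e=[16,20,20] → █
    (4,8)@(9, 17): e=[12,8,36] → █
    (5,8)@(11, 17): e=[8,-4,52] → ·
    (7,8)@(15, 17): e=[0,-28,84] → ·  [on edge]
    (2,9)@(5, 19): e=[40,36,-20] → ·
    (5,9)@(11, 19): e=[28,0,28] → ·  [on edge]
  covered (6 px):
    · · · · · · · ·
    · · · · · · · ·
    · · · · · · · ·
    · · · · · · · ·
    · · · · · · · ·
    · · · · · · · ·
    · · · · · · · ·
    · █ · · · · · ·
    · · █ █ █ · · ·
    · · · · █ · · ·
    · · · · · █ · ·
    · · · · · · · ·
T2:
  2·area = 50
  edge (3, 12)→(8, 12): d=(5,0) top-left  bias=+0
  edge (8, 12)→(6, 22): d=(-2,10) right/bottom  bias=-1
  edge (6, 22)→(3, 12): d=(-3,-10) top-left  bias=+0
    (4,3)@(9, 7): e=[-25,0,75] → ·  [on edge]
    (2,6)@(5, 13): e=[5,28,17] → █
    (3,6)@(7, 13): e=[5,8,37] → █
    (4,6)@(9, 13): e=[5,-12,57] → ·
    (2,7)@(5, 15): e=[15,24,11] → █
    (4,7)@(9, 15): e=[15,-16,51] → ·
    (2,8)@(5, 17): e=[25,20,5] → █
    (3,8)@(7, 17): e=[25,0,25] → ·  [on edge]
    (2,9)@(5, 19): e=[35,16,-1] → ·
  covered (5 px):
    · · · · · · · ·
    · · · · · · · ·
    · · · · · · · ·
    · · · · · · · ·
    · · · · · · · ·
    · · · · · · · ·
    · · █ █ · · · ·
    · · █ █ · · · ·
    · · █ · · · · ·
    · · · · · · · ·
    · · · · · · · ·
    · · · · · · · ·

Result: 23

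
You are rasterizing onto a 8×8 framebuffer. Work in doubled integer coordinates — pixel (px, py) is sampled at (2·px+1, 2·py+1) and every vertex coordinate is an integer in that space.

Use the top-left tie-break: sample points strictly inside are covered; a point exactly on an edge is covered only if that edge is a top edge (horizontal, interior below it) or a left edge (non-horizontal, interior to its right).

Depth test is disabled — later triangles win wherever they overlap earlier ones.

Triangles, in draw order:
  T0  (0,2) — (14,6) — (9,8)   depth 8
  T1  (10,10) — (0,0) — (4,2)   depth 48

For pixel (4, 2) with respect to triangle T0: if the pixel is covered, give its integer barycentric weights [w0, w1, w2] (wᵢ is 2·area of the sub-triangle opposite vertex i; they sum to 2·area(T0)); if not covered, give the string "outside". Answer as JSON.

T0:
  2·area = 48
  edge (0, 2)→(14, 6): d=(14,4) right/bottom  bias=-1
  edge (14, 6)→(9, 8): d=(-5,2) right/bottom  bias=-1
  edge (9, 8)→(0, 2): d=(-9,-6) top-left  bias=+0
    (1,1)@(3, 3): e=[2,37,9] → #
    (2,1)@(5, 3): e=[-6,33,21] → ·
    (1,2)@(3, 5): e=[30,27,-9] → ·
    (2,2)@(5, 5): e=[22,23,3] → #
    (3,2)@(7, 5): e=[14,19,15] → #
    (4,2)@(9, 5): e=[6,15,27] → #
    (5,2)@(11, 5): e=[-2,11,39] → ·
    (2,3)@(5, 7): e=[50,13,-15] → ·
    (3,3)@(7, 7): e=[42,9,-3] → ·
    (4,3)@(9, 7): e=[34,5,9] → #
    (5,3)@(11, 7): e=[26,1,21] → #
    (6,3)@(13, 7): e=[18,-3,33] → ·
  covered (6 px):
    · · · · · · · ·
    · # · · · · · ·
    · · # # # · · ·
    · · · · # # · ·
    · · · · · · · ·
    · · · · · · · ·
    · · · · · · · ·
    · · · · · · · ·
T1:
  2·area = 20
  edge (10, 10)→(0, 0): d=(-10,-10) top-left  bias=+0
  edge (0, 0)→(4, 2): d=(4,2) right/bottom  bias=-1
  edge (4, 2)→(10, 10): d=(6,8) right/bottom  bias=-1
    (0,0)@(1, 1): e=[0,2,18] → #  [on edge]
    (1,0)@(3, 1): e=[20,-2,2] → ·
    (0,1)@(1, 3): e=[-20,10,30] → ·
    (1,1)@(3, 3): e=[0,6,14] → #  [on edge]
    (2,1)@(5, 3): e=[20,2,-2] → ·
    (1,2)@(3, 5): e=[-20,14,26] → ·
    (2,2)@(5, 5): e=[0,10,10] → #  [on edge]
    (3,2)@(7, 5): e=[20,6,-6] → ·
    (2,3)@(5, 7): e=[-20,18,22] → ·
    (3,3)@(7, 7): e=[0,14,6] → #  [on edge]
    (4,3)@(9, 7): e=[20,10,-10] → ·
    (3,4)@(7, 9): e=[-20,22,18] → ·
    (4,4)@(9, 9): e=[0,18,2] → #  [on edge]
    (5,5)@(11, 11): e=[0,22,-2] → ·  [on edge]
    (6,6)@(13, 13): e=[0,26,-6] → ·  [on edge]
    (7,7)@(15, 15): e=[0,30,-10] → ·  [on edge]
  covered (5 px):
    # · · · · · · ·
    · # · · · · · ·
    · · # · · · · ·
    · · · # · · · ·
    · · · · # · · ·
    · · · · · · · ·
    · · · · · · · ·
    · · · · · · · ·

Final: [15,27,6]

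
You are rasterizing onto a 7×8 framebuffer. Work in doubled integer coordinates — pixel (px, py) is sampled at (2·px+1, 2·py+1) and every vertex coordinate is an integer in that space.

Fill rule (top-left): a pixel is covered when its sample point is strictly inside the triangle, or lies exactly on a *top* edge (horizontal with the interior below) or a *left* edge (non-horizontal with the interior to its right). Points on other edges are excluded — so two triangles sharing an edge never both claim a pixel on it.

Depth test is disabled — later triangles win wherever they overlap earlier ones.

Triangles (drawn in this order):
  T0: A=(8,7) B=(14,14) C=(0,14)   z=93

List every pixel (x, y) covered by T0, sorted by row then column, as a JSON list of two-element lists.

T0:
  2·area = 98
  edge (8, 7)→(14, 14): d=(6,7) right/bottom  bias=-1
  edge (14, 14)→(0, 14): d=(-14,0) right/bottom  bias=-1
  edge (0, 14)→(8, 7): d=(8,-7) top-left  bias=+0
    (3,4)@(7, 9): e=[19,70,9] → █
    (4,4)@(9, 9): e=[5,70,23] → █
    (5,4)@(11, 9): e=[-9,70,37] → ·
    (2,5)@(5, 11): e=[45,42,11] → █
    (5,5)@(11, 11): e=[3,42,53] → █
    (6,5)@(13, 11): e=[-11,42,67] → ·
    (1,6)@(3, 13): e=[71,14,13] → █
    (6,6)@(13, 13): e=[1,14,83] → █
    (1,7)@(3, 15): e=[83,-14,29] → ·
    (2,7)@(5, 15): e=[69,-14,43] → ·
    (3,7)@(7, 15): e=[55,-14,57] → ·
    (4,7)@(9, 15): e=[41,-14,71] → ·
  covered (12 px):
    · · · · · · ·
    · · · · · · ·
    · · · · · · ·
    · · · · · · ·
    · · · █ █ · ·
    · · █ █ █ █ ·
    · █ █ █ █ █ █
    · · · · · · ·

Result: [[3,4],[4,4],[2,5],[3,5],[4,5],[5,5],[1,6],[2,6],[3,6],[4,6],[5,6],[6,6]]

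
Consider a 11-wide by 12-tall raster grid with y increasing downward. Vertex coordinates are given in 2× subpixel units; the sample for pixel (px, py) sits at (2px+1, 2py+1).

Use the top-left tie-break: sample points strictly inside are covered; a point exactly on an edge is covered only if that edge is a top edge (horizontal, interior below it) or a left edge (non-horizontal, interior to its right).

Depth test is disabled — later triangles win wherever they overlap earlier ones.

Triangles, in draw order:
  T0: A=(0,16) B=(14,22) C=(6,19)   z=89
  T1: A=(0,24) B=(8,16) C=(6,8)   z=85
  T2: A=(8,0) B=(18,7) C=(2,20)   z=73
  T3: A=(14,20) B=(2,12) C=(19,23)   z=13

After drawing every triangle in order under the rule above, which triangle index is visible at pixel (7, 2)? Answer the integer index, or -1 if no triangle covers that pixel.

T0:
  2·area = 6
  edge (0, 16)→(14, 22): d=(14,6) right/bottom  bias=-1
  edge (14, 22)→(6, 19): d=(-8,-3) top-left  bias=+0
  edge (6, 19)→(0, 16): d=(-6,-3) top-left  bias=+0
    (3,9)@(7, 19): e=[0,3,3] → ·  [on edge]
  covered (0 px):
    · · · · · · · · · · ·
    · · · · · · · · · · ·
    · · · · · · · · · · ·
    · · · · · · · · · · ·
    · · · · · · · · · · ·
    · · · · · · · · · · ·
    · · · · · · · · · · ·
    · · · · · · · · · · ·
    · · · · · · · · · · ·
    · · · · · · · · · · ·
    · · · · · · · · · · ·
    · · · · · · · · · · ·
T1:
  2·area = 80  (B↔C swapped to make it positive)
  edge (0, 24)→(6, 8): d=(6,-16) top-left  bias=+0
  edge (6, 8)→(8, 16): d=(2,8) right/bottom  bias=-1
  edge (8, 16)→(0, 24): d=(-8,8) right/bottom  bias=-1
    (10,1)@(21, 3): e=[210,-130,0] → ·  [on edge]
    (9,2)@(19, 5): e=[190,-110,0] → ·  [on edge]
    (8,3)@(17, 7): e=[170,-90,0] → ·  [on edge]
    (7,4)@(15, 9): e=[150,-70,0] → ·  [on edge]
    (2,5)@(5, 11): e=[2,14,64] → #
    (3,5)@(7, 11): e=[34,-2,48] → ·
    (6,5)@(13, 11): e=[130,-50,0] → ·  [on edge]
    (2,6)@(5, 13): e=[14,18,48] → #
    (3,6)@(7, 13): e=[46,2,32] → #
    (4,6)@(9, 13): e=[78,-14,16] → ·
    (5,6)@(11, 13): e=[110,-30,0] → ·  [on edge]
    (2,7)@(5, 15): e=[26,22,32] → #
    (4,7)@(9, 15): e=[90,-10,0] → ·  [on edge]
    (3,8)@(7, 17): e=[70,10,0] → ·  [on edge]
    (2,9)@(5, 19): e=[50,30,0] → ·  [on edge]
    (1,10)@(3, 21): e=[30,50,0] → ·  [on edge]
    (0,11)@(1, 23): e=[10,70,0] → ·  [on edge]
  covered (8 px):
    · · · · · · · · · · ·
    · · · · · · · · · · ·
    · · · · · · · · · · ·
    · · · · · · · · · · ·
    · · · · · · · · · · ·
    · · # · · · · · · · ·
    · · # # · · · · · · ·
    · · # # · · · · · · ·
    · # # · · · · · · · ·
    · # · · · · · · · · ·
    · · · · · · · · · · ·
    · · · · · · · · · · ·
T2:
  2·area = 242
  edge (8, 0)→(18, 7): d=(10,7) right/bottom  bias=-1
  edge (18, 7)→(2, 20): d=(-16,13) right/bottom  bias=-1
  edge (2, 20)→(8, 0): d=(6,-20) top-left  bias=+0
    (4,0)@(9, 1): e=[3,213,26] → #
    (5,0)@(11, 1): e=[-11,187,66] → ·
    (4,1)@(9, 3): e=[23,181,38] → #
    (5,1)@(11, 3): e=[9,155,78] → #
    (6,1)@(13, 3): e=[-5,129,118] → ·
    (3,2)@(7, 5): e=[57,175,10] → #
    (6,2)@(13, 5): e=[15,97,130] → #
    (7,2)@(15, 5): e=[1,71,170] → #
    (8,2)@(17, 5): e=[-13,45,210] → ·
    (3,3)@(7, 7): e=[77,143,22] → #
    (8,3)@(17, 7): e=[7,13,222] → #
    (9,3)@(19, 7): e=[-7,-13,262] → ·
  covered (32 px):
    · · · · # · · · · · ·
    · · · · # # · · · · ·
    · · · # # # # # · · ·
    · · · # # # # # # · ·
    · · · # # # # # · · ·
    · · # # # # # · · · ·
    · · # # # · · · · · ·
    · · # # · · · · · · ·
    · # # · · · · · · · ·
    · # · · · · · · · · ·
    · · · · · · · · · · ·
    · · · · · · · · · · ·
T3:
  2·area = 4
  edge (14, 20)→(2, 12): d=(-12,-8) top-left  bias=+0
  edge (2, 12)→(19, 23): d=(17,11) right/bottom  bias=-1
  edge (19, 23)→(14, 20): d=(-5,-3) top-left  bias=+0
    (4,8)@(9, 17): e=[-4,8,0] → ·  [on edge]
    (9,11)@(19, 23): e=[4,0,0] → ·  [on edge]
  covered (0 px):
    · · · · · · · · · · ·
    · · · · · · · · · · ·
    · · · · · · · · · · ·
    · · · · · · · · · · ·
    · · · · · · · · · · ·
    · · · · · · · · · · ·
    · · · · · · · · · · ·
    · · · · · · · · · · ·
    · · · · · · · · · · ·
    · · · · · · · · · · ·
    · · · · · · · · · · ·
    · · · · · · · · · · ·

Z-buffer (winner per pixel, '.' = empty):
  . . . . 2 . . . . . .
  . . . . 2 2 . . . . .
  . . . 2 2 2 2 2 . . .
  . . . 2 2 2 2 2 2 . .
  . . . 2 2 2 2 2 . . .
  . . 2 2 2 2 2 . . . .
  . . 2 2 2 . . . . . .
  . . 2 2 . . . . . . .
  . 2 2 . . . . . . . .
  . 2 . . . . . . . . .
  . . . . . . . . . . .
  . . . . . . . . . . .

Result: 2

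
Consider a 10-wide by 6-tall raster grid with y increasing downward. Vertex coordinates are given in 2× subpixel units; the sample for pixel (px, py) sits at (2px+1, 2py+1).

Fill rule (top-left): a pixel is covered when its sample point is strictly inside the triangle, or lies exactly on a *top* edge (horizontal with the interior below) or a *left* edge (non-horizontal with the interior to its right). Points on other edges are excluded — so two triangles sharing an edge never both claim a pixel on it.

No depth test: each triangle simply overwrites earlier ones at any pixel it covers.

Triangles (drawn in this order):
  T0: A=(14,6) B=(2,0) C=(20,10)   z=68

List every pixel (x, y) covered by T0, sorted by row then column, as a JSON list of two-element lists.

T0:
  2·area = 12  (B↔C swapped to make it positive)
  edge (14, 6)→(20, 10): d=(6,4) right/bottom  bias=-1
  edge (20, 10)→(2, 0): d=(-18,-10) top-left  bias=+0
  edge (2, 0)→(14, 6): d=(12,6) right/bottom  bias=-1
    (5,2)@(11, 5): e=[6,0,6] → X  [on edge]
    (6,2)@(13, 5): e=[-2,20,-6] → .
    (5,3)@(11, 7): e=[18,-36,30] → .
    (7,3)@(15, 7): e=[2,4,6] → X
    (8,3)@(17, 7): e=[-6,24,-6] → .
    (7,4)@(15, 9): e=[14,-32,30] → .
  covered (2 px):
    . . . . . . . . . .
    . . . . . . . . . .
    . . . . . X . . . .
    . . . . . . . X . .
    . . . . . . . . . .
    . . . . . . . . . .

Final: [[5,2],[7,3]]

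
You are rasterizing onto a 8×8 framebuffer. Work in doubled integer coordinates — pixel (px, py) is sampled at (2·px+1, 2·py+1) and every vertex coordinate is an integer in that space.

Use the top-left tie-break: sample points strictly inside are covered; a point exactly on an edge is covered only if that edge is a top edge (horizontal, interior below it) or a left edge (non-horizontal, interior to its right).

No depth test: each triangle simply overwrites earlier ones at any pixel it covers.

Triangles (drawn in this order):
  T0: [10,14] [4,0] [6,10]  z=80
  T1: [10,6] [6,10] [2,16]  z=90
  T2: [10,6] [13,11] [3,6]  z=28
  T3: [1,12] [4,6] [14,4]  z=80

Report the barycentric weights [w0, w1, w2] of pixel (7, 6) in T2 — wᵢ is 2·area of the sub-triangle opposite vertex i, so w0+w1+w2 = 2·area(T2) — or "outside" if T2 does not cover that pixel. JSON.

T0:
  2·area = 32  (B↔C swapped to make it positive)
  edge (10, 14)→(6, 10): d=(-4,-4) top-left  bias=+0
  edge (6, 10)→(4, 0): d=(-2,-10) top-left  bias=+0
  edge (4, 0)→(10, 14): d=(6,14) right/bottom  bias=-1
    (2,1)@(5, 3): e=[24,4,4] → X
    (3,1)@(7, 3): e=[32,24,-24] → .
    (0,2)@(1, 5): e=[0,-40,72] → .  [on edge]
    (2,2)@(5, 5): e=[16,0,16] → X  [on edge]
    (3,2)@(7, 5): e=[24,20,-12] → .
    (1,3)@(3, 7): e=[0,-24,56] → .  [on edge]
    (2,3)@(5, 7): e=[8,-4,28] → .
    (3,3)@(7, 7): e=[16,16,0] → .  [on edge]
    (2,4)@(5, 9): e=[0,-8,40] → .  [on edge]
    (3,4)@(7, 9): e=[8,12,12] → X
    (4,4)@(9, 9): e=[16,32,-16] → .
    (3,5)@(7, 11): e=[0,8,24] → X  [on edge]
    (4,6)@(9, 13): e=[0,24,8] → X  [on edge]
    (3,7)@(7, 15): e=[-16,0,48] → .  [on edge]
    (5,7)@(11, 15): e=[0,40,-8] → .  [on edge]
  covered (5 px):
    . . . . . . . .
    . . X . . . . .
    . . X . . . . .
    . . . . . . . .
    . . . X . . . .
    . . . X . . . .
    . . . . X . . .
    . . . . . . . .
T1:
  2·area = 8  (B↔C swapped to make it positive)
  edge (10, 6)→(2, 16): d=(-8,10) right/bottom  bias=-1
  edge (2, 16)→(6, 10): d=(4,-6) top-left  bias=+0
  edge (6, 10)→(10, 6): d=(4,-4) top-left  bias=+0
    (7,0)@(15, 1): e=[-10,18,0] → .  [on edge]
    (6,1)@(13, 3): e=[-6,14,0] → .  [on edge]
    (5,2)@(11, 5): e=[-2,10,0] → .  [on edge]
    (4,3)@(9, 7): e=[2,6,0] → X  [on edge]
    (5,3)@(11, 7): e=[-18,18,8] → .
    (3,4)@(7, 9): e=[6,2,0] → X  [on edge]
    (4,4)@(9, 9): e=[-14,14,8] → .
    (2,5)@(5, 11): e=[10,-2,0] → .  [on edge]
    (3,5)@(7, 11): e=[-10,10,8] → .
    (1,6)@(3, 13): e=[14,-6,0] → .  [on edge]
    (0,7)@(1, 15): e=[18,-10,0] → .  [on edge]
  covered (2 px):
    . . . . . . . .
    . . . . . . . .
    . . . . . . . .
    . . . . X . . .
    . . . X . . . .
    . . . . . . . .
    . . . . . . . .
    . . . . . . . .
T2:
  2·area = 35
  edge (10, 6)→(13, 11): d=(3,5) right/bottom  bias=-1
  edge (13, 11)→(3, 6): d=(-10,-5) top-left  bias=+0
  edge (3, 6)→(10, 6): d=(7,0) top-left  bias=+0
    (3,0)@(7, 1): e=[0,70,-35] → .  [on edge]
    (0,2)@(1, 5): e=[42,0,-7] → .  [on edge]
    (2,3)@(5, 7): e=[28,0,7] → X  [on edge]
    (3,3)@(7, 7): e=[18,10,7] → X
    (4,3)@(9, 7): e=[8,20,7] → X
    (5,3)@(11, 7): e=[-2,30,7] → .
    (2,4)@(5, 9): e=[34,-20,21] → .
    (3,4)@(7, 9): e=[24,-10,21] → .
    (4,4)@(9, 9): e=[14,0,21] → X  [on edge]
    (5,4)@(11, 9): e=[4,10,21] → X
    (6,4)@(13, 9): e=[-6,20,21] → .
    (4,5)@(9, 11): e=[20,-20,35] → .
    (6,5)@(13, 11): e=[0,0,35] → .  [on edge]
  covered (5 px):
    . . . . . . . .
    . . . . . . . .
    . . . . . . . .
    . . X X X . . .
    . . . . X X . .
    . . . . . . . .
    . . . . . . . .
    . . . . . . . .
T3:
  2·area = 54
  edge (1, 12)→(4, 6): d=(3,-6) top-left  bias=+0
  edge (4, 6)→(14, 4): d=(10,-2) top-left  bias=+0
  edge (14, 4)→(1, 12): d=(-13,8) right/bottom  bias=-1
    (4,2)@(9, 5): e=[27,0,27] → X  [on edge]
    (5,2)@(11, 5): e=[39,4,11] → X
    (6,2)@(13, 5): e=[51,8,-5] → .
    (2,3)@(5, 7): e=[9,12,33] → X
    (3,3)@(7, 7): e=[21,16,17] → X
    (5,3)@(11, 7): e=[45,24,-15] → .
    (1,4)@(3, 9): e=[3,28,23] → X
    (3,4)@(7, 9): e=[27,36,-9] → .
    (4,4)@(9, 9): e=[39,40,-25] → .
    (1,5)@(3, 11): e=[9,48,-3] → .
    (2,5)@(5, 11): e=[21,52,-19] → .
  covered (7 px):
    . . . . . . . .
    . . . . . . . .
    . . . . X X . .
    . . X X X . . .
    . X X . . . . .
    . . . . . . . .
    . . . . . . . .
    . . . . . . . .

Result: "outside"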